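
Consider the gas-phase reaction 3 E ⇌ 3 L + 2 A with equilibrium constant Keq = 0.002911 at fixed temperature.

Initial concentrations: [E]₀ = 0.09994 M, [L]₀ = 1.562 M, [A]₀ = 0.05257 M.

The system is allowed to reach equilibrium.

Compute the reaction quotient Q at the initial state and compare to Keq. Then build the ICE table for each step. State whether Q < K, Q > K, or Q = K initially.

Q₀ = 10.55; Q > K (proceeds reverse)

Q₀ = 10.55 vs Keq = 0.002911 ⇒ Q>K, reverse
Step 1:
                  E         L         A
  init      0.09994     1.562   0.05257
  Δ         0.07557  -0.07557  -0.05038
  eq         0.1755     1.486  0.002189
  solve Keq expr → x = -0.02519; check Q = 0.002911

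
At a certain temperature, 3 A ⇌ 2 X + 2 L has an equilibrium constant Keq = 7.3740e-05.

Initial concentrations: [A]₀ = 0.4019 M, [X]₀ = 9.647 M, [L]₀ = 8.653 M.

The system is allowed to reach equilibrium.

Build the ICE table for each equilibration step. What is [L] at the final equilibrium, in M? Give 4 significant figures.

[L]_eq = 0.3067 M

Q₀ = 1.0734e+05 vs Keq = 7.3740e-05 ⇒ Q>K, reverse
Step 1:
                    A           X           L
  Initial      0.4019       9.647       8.653
  Change        12.52      -8.346      -8.346
  Equil         12.92       1.301      0.3067
  solve Keq expr → x = -4.173; check Q = 7.3740e-05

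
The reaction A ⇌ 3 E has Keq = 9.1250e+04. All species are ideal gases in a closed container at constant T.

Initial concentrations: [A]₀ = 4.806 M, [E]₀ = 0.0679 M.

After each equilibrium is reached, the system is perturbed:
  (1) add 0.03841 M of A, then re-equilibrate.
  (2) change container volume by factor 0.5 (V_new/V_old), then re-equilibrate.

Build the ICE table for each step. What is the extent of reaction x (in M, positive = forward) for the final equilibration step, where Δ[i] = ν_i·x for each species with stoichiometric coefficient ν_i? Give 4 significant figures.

x = -0.1854 M

Q₀ = 6.5137e-05 vs Keq = 9.1250e+04 ⇒ Q<K, forward
Step 1:
                    A           E
  Initial       4.806      0.0679
  Change       -4.773       14.32
  Equil       0.03264       14.39
  solve Keq expr → x = 4.773; check Q = 9.1250e+04
Then add 0.03841 M of A.
Step 2:
                    A           E
  Initial     0.07105       14.39
  Change     -0.03764      0.1129
  Equil       0.03342        14.5
  solve Keq expr → x = 0.03764; check Q = 9.1250e+04
Then change container volume by factor 0.5 (V_new/V_old).
Step 3:
                    A           E
  Initial     0.06683          29
  Change       0.1854     -0.5562
  Equil        0.2522       28.45
  solve Keq expr → x = -0.1854; check Q = 9.1250e+04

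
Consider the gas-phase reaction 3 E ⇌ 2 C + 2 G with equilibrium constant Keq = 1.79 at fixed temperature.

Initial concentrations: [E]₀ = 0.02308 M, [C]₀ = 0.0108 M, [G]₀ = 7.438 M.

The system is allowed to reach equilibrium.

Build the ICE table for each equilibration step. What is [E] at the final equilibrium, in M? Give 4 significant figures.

[E]_eq = 0.03733 M

Q₀ = 524.9 vs Keq = 1.79 ⇒ Q>K, reverse
Step 1:
                  E         C         G
  I         0.02308    0.0108     7.438
  C         0.01425 -0.009501 -0.009501
  E         0.03733  0.001299     7.428
  solve Keq expr → x = -0.00475; check Q = 1.79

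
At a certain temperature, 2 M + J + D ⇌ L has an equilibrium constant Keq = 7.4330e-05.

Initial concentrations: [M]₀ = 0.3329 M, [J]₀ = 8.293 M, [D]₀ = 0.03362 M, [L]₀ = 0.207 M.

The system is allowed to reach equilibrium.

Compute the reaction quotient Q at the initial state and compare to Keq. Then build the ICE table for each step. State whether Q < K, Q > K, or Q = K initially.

Q₀ = 6.699; Q > K (proceeds reverse)

Q₀ = 6.699 vs Keq = 7.4330e-05 ⇒ Q>K, reverse
Step 1:
                  M         J         D         L
  init       0.3329     8.293   0.03362     0.207
  Δ          0.4138    0.2069    0.2069   -0.2069
  eq         0.7467       8.5    0.2405 8.4739e-05
  solve Keq expr → x = -0.2069; check Q = 7.4330e-05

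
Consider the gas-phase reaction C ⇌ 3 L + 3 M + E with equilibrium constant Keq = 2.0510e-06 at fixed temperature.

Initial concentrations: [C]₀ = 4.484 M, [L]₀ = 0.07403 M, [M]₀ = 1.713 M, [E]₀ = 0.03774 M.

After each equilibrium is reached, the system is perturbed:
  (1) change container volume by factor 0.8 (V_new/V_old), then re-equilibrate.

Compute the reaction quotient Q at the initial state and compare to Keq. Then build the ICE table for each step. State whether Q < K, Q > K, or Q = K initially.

Q₀ = 1.7165e-05 vs Keq = 2.0510e-06 ⇒ Q>K, reverse
Step 1:
                   C          L          M          E
  I            4.484    0.07403      1.713    0.03774
  C           0.0108   -0.03241   -0.03241    -0.0108
  E            4.495    0.04162      1.681    0.02694
  solve Keq expr → x = -0.0108; check Q = 2.0510e-06
Then change container volume by factor 0.8 (V_new/V_old).
Step 2:
                   C          L          M          E
  I            5.619    0.05203      2.101    0.03367
  C         0.005471   -0.01641   -0.01641  -0.005471
  E            5.624    0.03561      2.084     0.0282
  solve Keq expr → x = -0.005471; check Q = 2.0510e-06

Q₀ = 1.7165e-05; Q > K (proceeds reverse)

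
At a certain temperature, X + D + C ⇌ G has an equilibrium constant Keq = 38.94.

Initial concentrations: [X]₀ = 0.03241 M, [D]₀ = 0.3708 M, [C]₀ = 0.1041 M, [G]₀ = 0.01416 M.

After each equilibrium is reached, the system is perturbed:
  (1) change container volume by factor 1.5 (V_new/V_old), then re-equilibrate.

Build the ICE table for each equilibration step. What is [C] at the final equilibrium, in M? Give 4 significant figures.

[C]_eq = 0.06677 M

Q₀ = 11.32 vs Keq = 38.94 ⇒ Q<K, forward
Step 1:
                  X         D         C         G
  I         0.03241    0.3708    0.1041   0.01416
  C        -0.01204  -0.01204  -0.01204   0.01204
  E         0.02037    0.3588   0.09206    0.0262
  solve Keq expr → x = 0.01204; check Q = 38.94
Then change container volume by factor 1.5 (V_new/V_old).
Step 2:
                  X         D         C         G
  I         0.01358    0.2392   0.06137   0.01747
  C        0.005398  0.005398  0.005398 -0.005398
  E         0.01898    0.2446   0.06677   0.01207
  solve Keq expr → x = -0.005398; check Q = 38.94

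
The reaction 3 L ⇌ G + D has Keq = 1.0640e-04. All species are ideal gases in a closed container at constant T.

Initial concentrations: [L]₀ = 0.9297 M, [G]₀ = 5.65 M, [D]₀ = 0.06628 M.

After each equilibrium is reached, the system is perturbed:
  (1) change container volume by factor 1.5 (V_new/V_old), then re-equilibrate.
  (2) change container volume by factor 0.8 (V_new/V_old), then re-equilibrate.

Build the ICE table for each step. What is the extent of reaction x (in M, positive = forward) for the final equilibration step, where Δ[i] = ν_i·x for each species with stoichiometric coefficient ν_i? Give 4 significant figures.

Q₀ = 0.466 vs Keq = 1.0640e-04 ⇒ Q>K, reverse
Step 1:
                  L         G         D
  I          0.9297      5.65   0.06628
  C          0.1988  -0.06625  -0.06625
  E           1.128     5.584 2.7382e-05
  solve Keq expr → x = -0.06625; check Q = 1.0640e-04
Then change container volume by factor 1.5 (V_new/V_old).
Step 2:
                  L         G         D
  I          0.7523     3.722 1.8255e-05
  C       1.8252e-05 -6.0841e-06 -6.0841e-06
  E          0.7523     3.722 1.2171e-05
  solve Keq expr → x = -6.0841e-06; check Q = 1.0640e-04
Then change container volume by factor 0.8 (V_new/V_old).
Step 3:
                  L         G         D
  I          0.9404     4.653 1.5214e-05
  C       -1.1408e-05 3.8027e-06 3.8027e-06
  E          0.9404     4.653 1.9016e-05
  solve Keq expr → x = 3.8027e-06; check Q = 1.0640e-04

x = 3.8027e-06 M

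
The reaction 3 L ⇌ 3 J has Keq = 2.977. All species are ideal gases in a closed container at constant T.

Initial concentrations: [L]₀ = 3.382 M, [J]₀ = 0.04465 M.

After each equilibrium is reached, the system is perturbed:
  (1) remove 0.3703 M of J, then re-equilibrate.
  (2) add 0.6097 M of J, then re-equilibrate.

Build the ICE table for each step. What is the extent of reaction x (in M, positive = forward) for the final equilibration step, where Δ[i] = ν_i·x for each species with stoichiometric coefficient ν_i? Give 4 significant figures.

Q₀ = 2.3011e-06 vs Keq = 2.977 ⇒ Q<K, forward
Step 1:
                   L          J
  Initial      3.382    0.04465
  Change      -1.977      1.977
  Equil        1.405      2.021
  solve Keq expr → x = 0.6589; check Q = 2.977
Then remove 0.3703 M of J.
Step 2:
                   L          J
  Initial      1.405      1.651
  Change     -0.1519     0.1519
  Equil        1.253      1.803
  solve Keq expr → x = 0.05062; check Q = 2.977
Then add 0.6097 M of J.
Step 3:
                   L          J
  Initial      1.253      2.413
  Change        0.25      -0.25
  Equil        1.503      2.163
  solve Keq expr → x = -0.08334; check Q = 2.977

x = -0.08334 M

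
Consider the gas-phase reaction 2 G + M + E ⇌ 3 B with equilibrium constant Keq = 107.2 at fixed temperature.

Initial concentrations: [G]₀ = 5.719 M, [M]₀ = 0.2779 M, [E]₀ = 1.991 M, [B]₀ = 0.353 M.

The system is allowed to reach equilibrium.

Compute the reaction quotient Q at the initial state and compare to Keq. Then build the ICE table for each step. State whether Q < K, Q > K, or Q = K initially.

Q₀ = 0.002431 vs Keq = 107.2 ⇒ Q<K, forward
Step 1:
                  G         M         E         B
  init        5.719    0.2779     1.991     0.353
  Δ         -0.5551   -0.2776   -0.2776    0.8327
  eq          5.164 3.4032e-04     1.713     1.186
  solve Keq expr → x = 0.2776; check Q = 107.2

Q₀ = 0.002431; Q < K (proceeds forward)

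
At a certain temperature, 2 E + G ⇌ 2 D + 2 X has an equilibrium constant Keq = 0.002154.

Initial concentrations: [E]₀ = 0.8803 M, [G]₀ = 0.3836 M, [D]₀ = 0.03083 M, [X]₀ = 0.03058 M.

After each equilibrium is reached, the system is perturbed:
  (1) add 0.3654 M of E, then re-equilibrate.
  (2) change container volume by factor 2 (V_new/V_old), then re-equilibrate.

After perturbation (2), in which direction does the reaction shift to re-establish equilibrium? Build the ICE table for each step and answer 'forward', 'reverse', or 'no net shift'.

Q₀ = 2.9901e-06 vs Keq = 0.002154 ⇒ Q<K, forward
Step 1:
                  E         G         D         X
  I          0.8803    0.3836   0.03083   0.03058
  C         -0.1121  -0.05607    0.1121    0.1121
  E          0.7682    0.3275     0.143    0.1427
  solve Keq expr → x = 0.05607; check Q = 0.002154
Then add 0.3654 M of E.
Step 2:
                  E         G         D         X
  I           1.134    0.3275     0.143    0.1427
  C        -0.02683  -0.01341   0.02683   0.02683
  E           1.107    0.3141    0.1698    0.1695
  solve Keq expr → x = 0.01341; check Q = 0.002154
Then change container volume by factor 2 (V_new/V_old).
Step 3:
                  E         G         D         X
  I          0.5534    0.1571    0.0849   0.08477
  C        -0.01369 -0.006846   0.01369   0.01369
  E          0.5397    0.1502   0.09859   0.09846
  solve Keq expr → x = 0.006846; check Q = 0.002154

Direction: forward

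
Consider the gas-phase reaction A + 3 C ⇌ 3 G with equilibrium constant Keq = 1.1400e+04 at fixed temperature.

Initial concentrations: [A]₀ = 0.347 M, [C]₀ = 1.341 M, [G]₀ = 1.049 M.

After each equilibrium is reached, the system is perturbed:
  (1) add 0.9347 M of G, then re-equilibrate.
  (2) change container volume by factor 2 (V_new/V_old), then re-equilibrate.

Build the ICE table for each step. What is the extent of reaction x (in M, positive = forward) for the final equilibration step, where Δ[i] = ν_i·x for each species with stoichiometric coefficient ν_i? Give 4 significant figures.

Q₀ = 1.379 vs Keq = 1.1400e+04 ⇒ Q<K, forward
Step 1:
                   A          C          G
  Initial      0.347      1.341      1.049
  Change     -0.3299    -0.9896     0.9896
  Equil      0.01713     0.3514      2.039
  solve Keq expr → x = 0.3299; check Q = 1.1400e+04
Then add 0.9347 M of G.
Step 2:
                   A          C          G
  Initial    0.01713     0.3514      2.973
  Change     0.01672    0.05015   -0.05015
  Equil      0.03384     0.4015      2.923
  solve Keq expr → x = -0.01672; check Q = 1.1400e+04
Then change container volume by factor 2 (V_new/V_old).
Step 3:
                   A          C          G
  Initial    0.01692     0.2008      1.462
  Change    0.007058    0.02117   -0.02117
  Equil      0.02398     0.2219       1.44
  solve Keq expr → x = -0.007058; check Q = 1.1400e+04

x = -0.007058 M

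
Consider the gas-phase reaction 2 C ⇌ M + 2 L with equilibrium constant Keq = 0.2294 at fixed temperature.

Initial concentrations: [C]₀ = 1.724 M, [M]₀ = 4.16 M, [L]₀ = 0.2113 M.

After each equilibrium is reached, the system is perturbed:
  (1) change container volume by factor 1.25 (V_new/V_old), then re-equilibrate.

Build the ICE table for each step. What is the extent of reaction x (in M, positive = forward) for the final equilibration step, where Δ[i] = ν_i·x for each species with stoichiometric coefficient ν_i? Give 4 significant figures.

Q₀ = 0.06249 vs Keq = 0.2294 ⇒ Q<K, forward
Step 1:
                   C          M          L
  I            1.724       4.16     0.2113
  C           -0.154    0.07701      0.154
  E             1.57      4.237     0.3653
  solve Keq expr → x = 0.07701; check Q = 0.2294
Then change container volume by factor 1.25 (V_new/V_old).
Step 2:
                   C          M          L
  I            1.256       3.39     0.2922
  C         -0.02687    0.01344    0.02687
  E            1.229      3.403     0.3191
  solve Keq expr → x = 0.01344; check Q = 0.2294

x = 0.01344 M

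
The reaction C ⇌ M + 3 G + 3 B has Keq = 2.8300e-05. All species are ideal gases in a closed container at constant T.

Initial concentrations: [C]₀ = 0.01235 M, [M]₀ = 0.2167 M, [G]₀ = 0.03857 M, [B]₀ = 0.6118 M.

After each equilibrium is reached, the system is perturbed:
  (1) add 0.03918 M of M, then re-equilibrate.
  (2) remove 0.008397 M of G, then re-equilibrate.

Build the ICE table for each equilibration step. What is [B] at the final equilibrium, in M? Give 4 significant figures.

[B]_eq = 0.6017 M

Q₀ = 2.3055e-04 vs Keq = 2.8300e-05 ⇒ Q>K, reverse
Step 1:
                    C           M           G           B
  I           0.01235      0.2167     0.03857      0.6118
  C          0.005389   -0.005389    -0.01617    -0.01617
  E           0.01774      0.2113      0.0224      0.5956
  solve Keq expr → x = -0.005389; check Q = 2.8300e-05
Then add 0.03918 M of M.
Step 2:
                    C           M           G           B
  I           0.01774      0.2505      0.0224      0.5956
  C        3.4970e-04 -3.4970e-04   -0.001049   -0.001049
  E           0.01809      0.2501     0.02135      0.5946
  solve Keq expr → x = -3.4970e-04; check Q = 2.8300e-05
Then remove 0.008397 M of G.
Step 3:
                    C           M           G           B
  I           0.01809      0.2501     0.01296      0.5946
  C         -0.002372    0.002372    0.007115    0.007115
  E           0.01572      0.2525     0.02007      0.6017
  solve Keq expr → x = 0.002372; check Q = 2.8300e-05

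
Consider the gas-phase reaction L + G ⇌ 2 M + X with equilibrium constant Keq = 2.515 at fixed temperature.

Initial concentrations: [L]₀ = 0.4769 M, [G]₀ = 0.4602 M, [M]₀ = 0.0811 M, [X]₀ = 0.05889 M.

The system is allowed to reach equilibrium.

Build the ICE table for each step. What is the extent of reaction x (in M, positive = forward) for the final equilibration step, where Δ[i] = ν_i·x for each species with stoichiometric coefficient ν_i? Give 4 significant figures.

x = 0.2572 M

Q₀ = 0.001765 vs Keq = 2.515 ⇒ Q<K, forward
Step 1:
                    L           G           M           X
  I            0.4769      0.4602      0.0811     0.05889
  C           -0.2572     -0.2572      0.5145      0.2572
  E            0.2197       0.203      0.5956      0.3161
  solve Keq expr → x = 0.2572; check Q = 2.515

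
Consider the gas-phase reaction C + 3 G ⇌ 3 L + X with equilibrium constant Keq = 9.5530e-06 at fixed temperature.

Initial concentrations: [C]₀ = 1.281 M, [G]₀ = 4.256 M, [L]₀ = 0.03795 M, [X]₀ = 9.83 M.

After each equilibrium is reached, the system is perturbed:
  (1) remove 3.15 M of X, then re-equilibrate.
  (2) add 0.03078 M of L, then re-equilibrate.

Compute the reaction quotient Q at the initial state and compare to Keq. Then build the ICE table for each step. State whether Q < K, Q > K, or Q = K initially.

Q₀ = 5.4405e-06; Q < K (proceeds forward)

Q₀ = 5.4405e-06 vs Keq = 9.5530e-06 ⇒ Q<K, forward
Step 1:
                   C          G          L          X
  I            1.281      4.256    0.03795       9.83
  C        -0.002572  -0.007716   0.007716   0.002572
  E            1.278      4.248    0.04567      9.833
  solve Keq expr → x = 0.002572; check Q = 9.5530e-06
Then remove 3.15 M of X.
Step 2:
                   C          G          L          X
  I            1.278      4.248    0.04567      6.683
  C        -0.002055  -0.006165   0.006165   0.002055
  E            1.276      4.242    0.05183      6.685
  solve Keq expr → x = 0.002055; check Q = 9.5530e-06
Then add 0.03078 M of L.
Step 3:
                   C          G          L          X
  I            1.276      4.242    0.08261      6.685
  C          0.01008    0.03025   -0.03025   -0.01008
  E            1.286      4.272    0.05236      6.675
  solve Keq expr → x = -0.01008; check Q = 9.5530e-06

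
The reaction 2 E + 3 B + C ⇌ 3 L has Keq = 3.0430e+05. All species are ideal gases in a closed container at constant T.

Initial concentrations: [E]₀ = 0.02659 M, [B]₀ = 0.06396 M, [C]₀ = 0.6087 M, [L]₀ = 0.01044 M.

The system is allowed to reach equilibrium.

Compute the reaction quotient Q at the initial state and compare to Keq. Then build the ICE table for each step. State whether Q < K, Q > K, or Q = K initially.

Q₀ = 10.1 vs Keq = 3.0430e+05 ⇒ Q<K, forward
Step 1:
                   E          B          C          L
  I          0.02659    0.06396     0.6087    0.01044
  C         -0.02246   -0.03369   -0.01123    0.03369
  E         0.004129    0.03027     0.5975    0.04413
  solve Keq expr → x = 0.01123; check Q = 3.0430e+05

Q₀ = 10.1; Q < K (proceeds forward)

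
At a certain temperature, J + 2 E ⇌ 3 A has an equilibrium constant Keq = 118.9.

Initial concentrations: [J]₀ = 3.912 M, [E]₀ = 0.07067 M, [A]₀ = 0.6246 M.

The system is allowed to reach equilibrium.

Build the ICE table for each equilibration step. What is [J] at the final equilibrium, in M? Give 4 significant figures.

[J]_eq = 3.89 M

Q₀ = 12.47 vs Keq = 118.9 ⇒ Q<K, forward
Step 1:
                  J         E         A
  init        3.912   0.07067    0.6246
  Δ        -0.02199  -0.04399   0.06598
  eq           3.89   0.02668    0.6906
  solve Keq expr → x = 0.02199; check Q = 118.9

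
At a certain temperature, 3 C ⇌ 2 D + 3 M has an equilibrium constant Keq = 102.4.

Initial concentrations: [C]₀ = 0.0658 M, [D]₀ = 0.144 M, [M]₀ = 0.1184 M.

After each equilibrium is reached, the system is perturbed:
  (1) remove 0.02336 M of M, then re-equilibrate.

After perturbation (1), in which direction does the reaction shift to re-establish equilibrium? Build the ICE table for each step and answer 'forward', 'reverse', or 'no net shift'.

Direction: forward

Q₀ = 0.1208 vs Keq = 102.4 ⇒ Q<K, forward
Step 1:
                  C         D         M
  init       0.0658     0.144    0.1184
  Δ        -0.05405   0.03603   0.05405
  eq        0.01175      0.18    0.1724
  solve Keq expr → x = 0.01802; check Q = 102.4
Then remove 0.02336 M of M.
Step 2:
                  C         D         M
  init      0.01175      0.18    0.1491
  Δ       -0.001456 9.7061e-04  0.001456
  eq         0.0103     0.181    0.1505
  solve Keq expr → x = 4.8531e-04; check Q = 102.4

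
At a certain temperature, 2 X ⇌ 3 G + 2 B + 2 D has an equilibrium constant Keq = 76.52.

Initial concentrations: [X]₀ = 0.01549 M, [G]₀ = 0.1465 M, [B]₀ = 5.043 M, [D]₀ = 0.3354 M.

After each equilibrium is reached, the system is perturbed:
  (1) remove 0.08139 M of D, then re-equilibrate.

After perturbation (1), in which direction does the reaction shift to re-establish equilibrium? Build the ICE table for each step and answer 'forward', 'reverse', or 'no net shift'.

Q₀ = 37.49 vs Keq = 76.52 ⇒ Q<K, forward
Step 1:
                    X           G           B           D
  I           0.01549      0.1465       5.043      0.3354
  C         -0.003858    0.005787    0.003858    0.003858
  E           0.01163      0.1523       5.047      0.3393
  solve Keq expr → x = 0.001929; check Q = 76.52
Then remove 0.08139 M of D.
Step 2:
                    X           G           B           D
  I           0.01163      0.1523       5.047      0.2579
  C         -0.002388    0.003582    0.002388    0.002388
  E          0.009244      0.1559       5.049      0.2603
  solve Keq expr → x = 0.001194; check Q = 76.52

Direction: forward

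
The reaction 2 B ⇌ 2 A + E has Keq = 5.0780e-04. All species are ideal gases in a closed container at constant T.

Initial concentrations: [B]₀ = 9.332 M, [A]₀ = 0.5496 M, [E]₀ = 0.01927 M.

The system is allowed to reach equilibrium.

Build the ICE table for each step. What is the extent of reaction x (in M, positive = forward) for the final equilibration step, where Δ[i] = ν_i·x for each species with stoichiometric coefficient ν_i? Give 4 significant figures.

Q₀ = 6.6838e-05 vs Keq = 5.0780e-04 ⇒ Q<K, forward
Step 1:
                  B         A         E
  init        9.332    0.5496   0.01927
  Δ         -0.1412    0.1412   0.07061
  eq          9.191    0.6908   0.08988
  solve Keq expr → x = 0.07061; check Q = 5.0780e-04

x = 0.07061 M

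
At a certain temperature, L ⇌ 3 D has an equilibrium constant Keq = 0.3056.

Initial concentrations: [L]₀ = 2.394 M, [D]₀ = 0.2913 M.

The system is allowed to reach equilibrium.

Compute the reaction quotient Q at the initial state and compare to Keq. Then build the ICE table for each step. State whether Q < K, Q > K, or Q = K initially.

Q₀ = 0.01033 vs Keq = 0.3056 ⇒ Q<K, forward
Step 1:
                   L          D
  init         2.394     0.2913
  Δ          -0.1949     0.5846
  eq           2.199     0.8759
  solve Keq expr → x = 0.1949; check Q = 0.3056

Q₀ = 0.01033; Q < K (proceeds forward)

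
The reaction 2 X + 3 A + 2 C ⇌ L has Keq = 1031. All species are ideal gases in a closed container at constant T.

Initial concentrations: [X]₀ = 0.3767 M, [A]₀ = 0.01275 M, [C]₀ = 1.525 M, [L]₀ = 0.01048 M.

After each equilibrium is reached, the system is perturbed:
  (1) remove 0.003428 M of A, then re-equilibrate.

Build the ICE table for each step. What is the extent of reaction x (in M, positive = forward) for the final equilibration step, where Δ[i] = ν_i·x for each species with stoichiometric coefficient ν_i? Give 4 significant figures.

Q₀ = 1.5321e+04 vs Keq = 1031 ⇒ Q>K, reverse
Step 1:
                    X           A           C           L
  init         0.3767     0.01275       1.525     0.01048
  Δ          0.008665       0.013    0.008665   -0.004333
  eq           0.3854     0.02575       1.534    0.006147
  solve Keq expr → x = -0.004333; check Q = 1031
Then remove 0.003428 M of A.
Step 2:
                    X           A           C           L
  init         0.3854     0.02232       1.534    0.006147
  Δ          0.001502    0.002253    0.001502 -7.5116e-04
  eq           0.3869     0.02457       1.535    0.005396
  solve Keq expr → x = -7.5116e-04; check Q = 1031

x = -7.5116e-04 M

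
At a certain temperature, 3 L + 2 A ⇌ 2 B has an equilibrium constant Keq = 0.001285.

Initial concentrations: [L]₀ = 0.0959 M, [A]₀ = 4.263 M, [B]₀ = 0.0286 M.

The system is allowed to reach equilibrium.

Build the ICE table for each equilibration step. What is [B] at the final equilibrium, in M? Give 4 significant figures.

[B]_eq = 0.007052 M

Q₀ = 0.05103 vs Keq = 0.001285 ⇒ Q>K, reverse
Step 1:
                  L         A         B
  init       0.0959     4.263    0.0286
  Δ         0.03232   0.02155  -0.02155
  eq         0.1282     4.285  0.007052
  solve Keq expr → x = -0.01077; check Q = 0.001285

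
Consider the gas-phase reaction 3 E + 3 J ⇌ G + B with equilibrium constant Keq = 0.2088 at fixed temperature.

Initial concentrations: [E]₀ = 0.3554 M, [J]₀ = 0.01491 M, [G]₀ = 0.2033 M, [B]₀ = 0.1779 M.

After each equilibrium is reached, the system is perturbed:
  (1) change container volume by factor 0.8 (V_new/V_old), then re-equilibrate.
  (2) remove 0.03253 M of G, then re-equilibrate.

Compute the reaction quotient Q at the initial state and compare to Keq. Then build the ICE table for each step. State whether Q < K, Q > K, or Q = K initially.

Q₀ = 2.4307e+05 vs Keq = 0.2088 ⇒ Q>K, reverse
Step 1:
                   E          J          G          B
  init        0.3554    0.01491     0.2033     0.1779
  Δ           0.3682     0.3682    -0.1227    -0.1227
  eq          0.7236     0.3831    0.08058    0.05518
  solve Keq expr → x = -0.1227; check Q = 0.2088
Then change container volume by factor 0.8 (V_new/V_old).
Step 2:
                   E          J          G          B
  init        0.9045     0.4788     0.1007    0.06897
  Δ         -0.05125   -0.05125    0.01708    0.01708
  eq          0.8532     0.4276     0.1178    0.08606
  solve Keq expr → x = 0.01708; check Q = 0.2088
Then remove 0.03253 M of G.
Step 3:
                   E          J          G          B
  init        0.8532     0.4276    0.08528    0.08606
  Δ         -0.01771   -0.01771   0.005904   0.005904
  eq          0.8355     0.4099    0.09118    0.09196
  solve Keq expr → x = 0.005904; check Q = 0.2088

Q₀ = 2.4307e+05; Q > K (proceeds reverse)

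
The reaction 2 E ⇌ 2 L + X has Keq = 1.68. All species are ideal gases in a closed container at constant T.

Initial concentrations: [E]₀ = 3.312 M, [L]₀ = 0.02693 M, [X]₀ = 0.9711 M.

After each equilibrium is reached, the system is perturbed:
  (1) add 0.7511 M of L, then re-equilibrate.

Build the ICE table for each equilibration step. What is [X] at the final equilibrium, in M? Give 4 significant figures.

[X]_eq = 1.615 M

Q₀ = 6.4203e-05 vs Keq = 1.68 ⇒ Q<K, forward
Step 1:
                  E         L         X
  init        3.312   0.02693    0.9711
  Δ          -1.618     1.618    0.8092
  eq          1.694     1.645      1.78
  solve Keq expr → x = 0.8092; check Q = 1.68
Then add 0.7511 M of L.
Step 2:
                  E         L         X
  init        1.694     2.396      1.78
  Δ          0.3311   -0.3311   -0.1655
  eq          2.025     2.065     1.615
  solve Keq expr → x = -0.1655; check Q = 1.68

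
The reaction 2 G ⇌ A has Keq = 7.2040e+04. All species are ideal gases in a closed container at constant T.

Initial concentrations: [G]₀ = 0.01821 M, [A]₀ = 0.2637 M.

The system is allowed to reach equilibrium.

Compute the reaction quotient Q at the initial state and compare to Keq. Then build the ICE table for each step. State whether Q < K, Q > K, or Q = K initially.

Q₀ = 795.2 vs Keq = 7.2040e+04 ⇒ Q<K, forward
Step 1:
                    G           A
  I           0.01821      0.2637
  C          -0.01627    0.008134
  E          0.001943      0.2718
  solve Keq expr → x = 0.008134; check Q = 7.2040e+04

Q₀ = 795.2; Q < K (proceeds forward)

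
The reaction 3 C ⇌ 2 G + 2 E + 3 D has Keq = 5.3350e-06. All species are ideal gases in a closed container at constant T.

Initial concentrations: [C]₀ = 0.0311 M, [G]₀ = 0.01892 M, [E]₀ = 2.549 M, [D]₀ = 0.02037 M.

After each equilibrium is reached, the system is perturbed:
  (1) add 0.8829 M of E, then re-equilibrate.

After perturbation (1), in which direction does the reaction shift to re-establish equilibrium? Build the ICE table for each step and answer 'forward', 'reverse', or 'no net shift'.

Q₀ = 6.5354e-04 vs Keq = 5.3350e-06 ⇒ Q>K, reverse
Step 1:
                   C          G          E          D
  Initial     0.0311    0.01892      2.549    0.02037
  Change      0.0121  -0.008067  -0.008067    -0.0121
  Equil       0.0432    0.01085      2.541    0.00827
  solve Keq expr → x = -0.004033; check Q = 5.3350e-06
Then add 0.8829 M of E.
Step 2:
                   C          G          E          D
  Initial     0.0432    0.01085      3.424    0.00827
  Change    0.001023 -6.8189e-04 -6.8189e-04  -0.001023
  Equil      0.04422    0.01017      3.423   0.007247
  solve Keq expr → x = -3.4094e-04; check Q = 5.3350e-06

Direction: reverse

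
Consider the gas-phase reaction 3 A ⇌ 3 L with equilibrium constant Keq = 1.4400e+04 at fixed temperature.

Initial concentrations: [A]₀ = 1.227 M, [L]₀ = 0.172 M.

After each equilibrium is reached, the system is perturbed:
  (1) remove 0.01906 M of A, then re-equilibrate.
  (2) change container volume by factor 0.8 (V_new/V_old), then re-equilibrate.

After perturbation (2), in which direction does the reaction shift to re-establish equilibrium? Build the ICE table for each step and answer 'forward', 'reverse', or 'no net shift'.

Direction: no net shift

Q₀ = 0.002755 vs Keq = 1.4400e+04 ⇒ Q<K, forward
Step 1:
                    A           L
  init          1.227       0.172
  Δ            -1.172       1.172
  eq          0.05523       1.344
  solve Keq expr → x = 0.3906; check Q = 1.4400e+04
Then remove 0.01906 M of A.
Step 2:
                    A           L
  init        0.03617       1.344
  Δ           0.01831    -0.01831
  eq          0.05448       1.325
  solve Keq expr → x = -0.006102; check Q = 1.4400e+04
Then change container volume by factor 0.8 (V_new/V_old).
Step 3:
                    A           L
  init         0.0681       1.657
  Δ                 0           0
  eq           0.0681       1.657
  solve Keq expr → x = 0; check Q = 1.4400e+04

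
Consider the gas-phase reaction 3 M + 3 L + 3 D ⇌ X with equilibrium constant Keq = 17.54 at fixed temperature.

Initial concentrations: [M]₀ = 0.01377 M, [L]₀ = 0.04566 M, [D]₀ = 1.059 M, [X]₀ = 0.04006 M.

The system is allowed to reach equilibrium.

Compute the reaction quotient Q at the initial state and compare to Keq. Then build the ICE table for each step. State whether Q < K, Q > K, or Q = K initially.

Q₀ = 1.3571e+08 vs Keq = 17.54 ⇒ Q>K, reverse
Step 1:
                  M         L         D         X
  init      0.01377   0.04566     1.059   0.04006
  Δ          0.1193    0.1193    0.1193  -0.03976
  eq          0.133    0.1649     1.178 3.0312e-04
  solve Keq expr → x = -0.03976; check Q = 17.54

Q₀ = 1.3571e+08; Q > K (proceeds reverse)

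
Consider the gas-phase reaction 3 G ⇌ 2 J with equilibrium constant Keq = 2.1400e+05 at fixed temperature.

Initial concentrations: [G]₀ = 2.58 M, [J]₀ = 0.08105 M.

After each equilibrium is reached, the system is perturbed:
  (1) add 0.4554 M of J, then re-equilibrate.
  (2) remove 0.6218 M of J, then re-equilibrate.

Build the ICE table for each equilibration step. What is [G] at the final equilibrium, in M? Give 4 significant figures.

[G]_eq = 0.02305 M

Q₀ = 3.8251e-04 vs Keq = 2.1400e+05 ⇒ Q<K, forward
Step 1:
                  G         J
  Initial      2.58   0.08105
  Change     -2.555     1.704
  Equil      0.0246     1.785
  solve Keq expr → x = 0.8518; check Q = 2.1400e+05
Then add 0.4554 M of J.
Step 2:
                  G         J
  Initial    0.0246      2.24
  Change   0.004001 -0.002668
  Equil      0.0286     2.237
  solve Keq expr → x = -0.001334; check Q = 2.1400e+05
Then remove 0.6218 M of J.
Step 3:
                  G         J
  Initial    0.0286     1.616
  Change  -0.005545  0.003697
  Equil     0.02305     1.619
  solve Keq expr → x = 0.001848; check Q = 2.1400e+05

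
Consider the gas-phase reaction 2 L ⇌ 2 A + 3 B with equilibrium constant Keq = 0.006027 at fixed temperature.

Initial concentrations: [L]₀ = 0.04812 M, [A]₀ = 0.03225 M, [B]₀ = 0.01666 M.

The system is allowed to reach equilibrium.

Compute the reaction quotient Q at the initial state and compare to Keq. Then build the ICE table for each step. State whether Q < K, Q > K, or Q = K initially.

Q₀ = 2.0770e-06; Q < K (proceeds forward)

Q₀ = 2.0770e-06 vs Keq = 0.006027 ⇒ Q<K, forward
Step 1:
                   L          A          B
  I          0.04812    0.03225    0.01666
  C         -0.03348    0.03348    0.05022
  E          0.01464    0.06573    0.06688
  solve Keq expr → x = 0.01674; check Q = 0.006027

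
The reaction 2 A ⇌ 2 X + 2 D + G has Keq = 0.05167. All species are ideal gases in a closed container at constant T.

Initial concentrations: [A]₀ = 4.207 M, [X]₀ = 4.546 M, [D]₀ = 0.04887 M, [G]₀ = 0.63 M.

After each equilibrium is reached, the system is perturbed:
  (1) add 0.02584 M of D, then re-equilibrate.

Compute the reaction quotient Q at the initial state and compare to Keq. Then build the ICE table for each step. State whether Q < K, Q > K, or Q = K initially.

Q₀ = 0.001757 vs Keq = 0.05167 ⇒ Q<K, forward
Step 1:
                   A          X          D          G
  Initial      4.207      4.546    0.04887       0.63
  Change     -0.1795     0.1795     0.1795    0.08974
  Equil        4.028      4.725     0.2284     0.7197
  solve Keq expr → x = 0.08974; check Q = 0.05167
Then add 0.02584 M of D.
Step 2:
                   A          X          D          G
  Initial      4.028      4.725     0.2542     0.7197
  Change     0.02178   -0.02178   -0.02178   -0.01089
  Equil        4.049      4.704     0.2324     0.7089
  solve Keq expr → x = -0.01089; check Q = 0.05167

Q₀ = 0.001757; Q < K (proceeds forward)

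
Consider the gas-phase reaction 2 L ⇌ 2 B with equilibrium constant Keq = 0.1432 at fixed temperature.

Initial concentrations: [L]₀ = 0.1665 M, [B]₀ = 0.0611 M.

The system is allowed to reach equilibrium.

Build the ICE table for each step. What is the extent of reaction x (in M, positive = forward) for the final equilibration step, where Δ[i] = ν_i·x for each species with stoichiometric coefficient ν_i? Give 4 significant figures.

x = 6.9157e-04 M

Q₀ = 0.1347 vs Keq = 0.1432 ⇒ Q<K, forward
Step 1:
                   L          B
  init        0.1665     0.0611
  Δ        -0.001383   0.001383
  eq          0.1651    0.06248
  solve Keq expr → x = 6.9157e-04; check Q = 0.1432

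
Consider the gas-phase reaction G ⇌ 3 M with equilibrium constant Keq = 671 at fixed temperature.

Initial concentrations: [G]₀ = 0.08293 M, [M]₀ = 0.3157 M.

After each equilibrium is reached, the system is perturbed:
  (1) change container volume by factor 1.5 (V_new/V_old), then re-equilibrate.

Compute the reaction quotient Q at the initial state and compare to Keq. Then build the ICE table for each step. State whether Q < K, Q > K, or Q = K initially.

Q₀ = 0.3794; Q < K (proceeds forward)

Q₀ = 0.3794 vs Keq = 671 ⇒ Q<K, forward
Step 1:
                  G         M
  I         0.08293    0.3157
  C        -0.08266     0.248
  E       2.6693e-04    0.5637
  solve Keq expr → x = 0.08266; check Q = 671
Then change container volume by factor 1.5 (V_new/V_old).
Step 2:
                  G         M
  I       1.7795e-04    0.3758
  C       -9.8676e-05 2.9603e-04
  E       7.9277e-05    0.3761
  solve Keq expr → x = 9.8676e-05; check Q = 671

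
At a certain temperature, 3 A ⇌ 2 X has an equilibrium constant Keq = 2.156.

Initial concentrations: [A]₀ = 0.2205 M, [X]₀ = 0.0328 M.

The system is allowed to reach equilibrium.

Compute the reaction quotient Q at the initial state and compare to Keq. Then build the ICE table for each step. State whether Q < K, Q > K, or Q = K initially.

Q₀ = 0.1004; Q < K (proceeds forward)

Q₀ = 0.1004 vs Keq = 2.156 ⇒ Q<K, forward
Step 1:
                    A           X
  Initial      0.2205      0.0328
  Change     -0.07413     0.04942
  Equil        0.1464     0.08222
  solve Keq expr → x = 0.02471; check Q = 2.156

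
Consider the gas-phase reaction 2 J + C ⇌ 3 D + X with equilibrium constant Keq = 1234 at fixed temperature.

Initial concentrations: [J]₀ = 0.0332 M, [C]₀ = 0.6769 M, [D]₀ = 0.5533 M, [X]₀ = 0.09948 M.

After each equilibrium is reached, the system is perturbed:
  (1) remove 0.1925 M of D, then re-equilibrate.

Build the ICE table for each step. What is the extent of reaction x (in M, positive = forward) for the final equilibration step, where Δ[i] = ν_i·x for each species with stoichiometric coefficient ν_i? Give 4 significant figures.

Q₀ = 22.58 vs Keq = 1234 ⇒ Q<K, forward
Step 1:
                  J         C         D         X
  init       0.0332    0.6769    0.5533   0.09948
  Δ         -0.0278   -0.0139    0.0417    0.0139
  eq       0.005403     0.663     0.595    0.1134
  solve Keq expr → x = 0.0139; check Q = 1234
Then remove 0.1925 M of D.
Step 2:
                  J         C         D         X
  init     0.005403     0.663    0.4025    0.1134
  Δ       -0.002339  -0.00117  0.003509   0.00117
  eq       0.003064    0.6618     0.406    0.1145
  solve Keq expr → x = 0.00117; check Q = 1234

x = 0.00117 M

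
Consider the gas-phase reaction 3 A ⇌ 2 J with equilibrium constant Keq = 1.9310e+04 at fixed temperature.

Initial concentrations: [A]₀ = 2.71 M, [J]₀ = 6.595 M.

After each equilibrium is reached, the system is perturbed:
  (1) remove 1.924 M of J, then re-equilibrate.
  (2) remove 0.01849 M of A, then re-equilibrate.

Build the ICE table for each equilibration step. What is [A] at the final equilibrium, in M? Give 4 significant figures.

Q₀ = 2.185 vs Keq = 1.9310e+04 ⇒ Q<K, forward
Step 1:
                    A           J
  init           2.71       6.595
  Δ            -2.557       1.705
  eq           0.1528         8.3
  solve Keq expr → x = 0.8524; check Q = 1.9310e+04
Then remove 1.924 M of J.
Step 2:
                    A           J
  init         0.1528       6.376
  Δ          -0.02442     0.01628
  eq           0.1284       6.392
  solve Keq expr → x = 0.008139; check Q = 1.9310e+04
Then remove 0.01849 M of A.
Step 3:
                    A           J
  init         0.1099       6.392
  Δ           0.01833    -0.01222
  eq           0.1282        6.38
  solve Keq expr → x = -0.006109; check Q = 1.9310e+04

[A]_eq = 0.1282 M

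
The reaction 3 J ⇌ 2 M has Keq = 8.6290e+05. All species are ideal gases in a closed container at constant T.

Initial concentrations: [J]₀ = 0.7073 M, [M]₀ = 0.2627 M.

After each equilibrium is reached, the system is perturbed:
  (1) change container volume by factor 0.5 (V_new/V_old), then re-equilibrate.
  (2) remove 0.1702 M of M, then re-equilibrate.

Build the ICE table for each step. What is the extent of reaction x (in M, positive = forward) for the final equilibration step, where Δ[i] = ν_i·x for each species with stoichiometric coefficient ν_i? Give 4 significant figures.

Q₀ = 0.195 vs Keq = 8.6290e+05 ⇒ Q<K, forward
Step 1:
                  J         M
  Initial    0.7073    0.2627
  Change    -0.6988    0.4659
  Equil    0.008505    0.7286
  solve Keq expr → x = 0.2329; check Q = 8.6290e+05
Then change container volume by factor 0.5 (V_new/V_old).
Step 2:
                  J         M
  Initial   0.01701     1.457
  Change  -0.003495   0.00233
  Equil     0.01351     1.459
  solve Keq expr → x = 0.001165; check Q = 8.6290e+05
Then remove 0.1702 M of M.
Step 3:
                  J         M
  Initial   0.01351     1.289
  Change  -0.001068 7.1180e-04
  Equil     0.01245      1.29
  solve Keq expr → x = 3.5590e-04; check Q = 8.6290e+05

x = 3.5590e-04 M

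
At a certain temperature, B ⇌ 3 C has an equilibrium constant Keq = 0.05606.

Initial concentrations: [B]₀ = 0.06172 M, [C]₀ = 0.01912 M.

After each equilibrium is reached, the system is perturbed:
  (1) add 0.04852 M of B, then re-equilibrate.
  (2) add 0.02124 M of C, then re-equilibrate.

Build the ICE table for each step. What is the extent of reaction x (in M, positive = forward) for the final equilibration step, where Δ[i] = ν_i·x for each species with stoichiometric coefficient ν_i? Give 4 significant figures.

Q₀ = 1.1325e-04 vs Keq = 0.05606 ⇒ Q<K, forward
Step 1:
                   B          C
  I          0.06172    0.01912
  C         -0.03279    0.09837
  E          0.02893     0.1175
  solve Keq expr → x = 0.03279; check Q = 0.05606
Then add 0.04852 M of B.
Step 2:
                   B          C
  I          0.07745     0.1175
  C          -0.0122    0.03659
  E          0.06525     0.1541
  solve Keq expr → x = 0.0122; check Q = 0.05606
Then add 0.02124 M of C.
Step 3:
                   B          C
  I          0.06525     0.1753
  C         0.005641   -0.01692
  E          0.07089     0.1584
  solve Keq expr → x = -0.005641; check Q = 0.05606

x = -0.005641 M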